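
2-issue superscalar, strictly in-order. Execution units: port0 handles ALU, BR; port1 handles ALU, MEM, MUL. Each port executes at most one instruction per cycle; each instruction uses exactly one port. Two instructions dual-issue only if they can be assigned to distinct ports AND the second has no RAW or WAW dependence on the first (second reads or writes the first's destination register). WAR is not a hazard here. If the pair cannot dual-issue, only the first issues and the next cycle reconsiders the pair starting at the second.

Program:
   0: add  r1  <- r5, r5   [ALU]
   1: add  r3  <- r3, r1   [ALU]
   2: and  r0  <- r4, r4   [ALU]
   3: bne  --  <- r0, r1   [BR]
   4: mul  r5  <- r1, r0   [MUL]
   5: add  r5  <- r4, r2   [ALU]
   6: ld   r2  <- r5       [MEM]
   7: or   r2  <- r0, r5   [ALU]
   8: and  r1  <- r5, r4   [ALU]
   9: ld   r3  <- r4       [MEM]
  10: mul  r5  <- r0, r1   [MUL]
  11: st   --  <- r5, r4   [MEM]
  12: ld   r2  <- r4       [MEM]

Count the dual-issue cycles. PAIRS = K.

[0] i0  add.ALU  -- RAW r1
[1] i1&i2  add.ALU+and.ALU  -- dual
[2] i3&i4  bne.BR+mul.MUL  -- dual
[3] i5  add.ALU  -- RAW r5
[4] i6  ld.MEM  -- WAW r2
[5] i7&i8  or.ALU+and.ALU  -- dual
[6] i9  ld.MEM  -- no-port MEM/MUL
[7] i10  mul.MUL  -- no-port MUL/MEM
[8] i11  st.MEM  -- no-port MEM/MEM
[9] i12  ld.MEM  -- tail

PAIRS = 3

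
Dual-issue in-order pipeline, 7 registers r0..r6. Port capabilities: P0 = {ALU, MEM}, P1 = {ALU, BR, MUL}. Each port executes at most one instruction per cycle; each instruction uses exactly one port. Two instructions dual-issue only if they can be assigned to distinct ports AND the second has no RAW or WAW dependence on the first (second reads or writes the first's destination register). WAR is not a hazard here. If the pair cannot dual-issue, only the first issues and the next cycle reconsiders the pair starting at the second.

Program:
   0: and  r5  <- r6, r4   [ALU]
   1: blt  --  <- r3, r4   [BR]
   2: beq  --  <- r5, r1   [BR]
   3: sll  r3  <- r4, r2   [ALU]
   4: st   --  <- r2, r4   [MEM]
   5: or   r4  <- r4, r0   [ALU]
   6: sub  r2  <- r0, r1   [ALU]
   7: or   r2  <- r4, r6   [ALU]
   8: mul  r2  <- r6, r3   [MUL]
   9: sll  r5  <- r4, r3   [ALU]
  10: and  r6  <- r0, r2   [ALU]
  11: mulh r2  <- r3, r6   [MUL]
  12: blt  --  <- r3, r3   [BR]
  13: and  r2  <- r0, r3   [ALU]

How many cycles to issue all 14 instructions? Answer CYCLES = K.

CYCLES = 9

c0: i0/i1 and.ALU/blt.BR  dual
c1: i2/i3 beq.BR/sll.ALU  dual
c2: i4/i5 st.MEM/or.ALU  dual
c3: i6 sub.ALU  WAW r2
c4: i7 or.ALU  WAW r2
c5: i8/i9 mul.MUL/sll.ALU  dual
c6: i10 and.ALU  RAW r6
c7: i11 mulh.MUL  no-port MUL/BR
c8: i12/i13 blt.BR/and.ALU  dual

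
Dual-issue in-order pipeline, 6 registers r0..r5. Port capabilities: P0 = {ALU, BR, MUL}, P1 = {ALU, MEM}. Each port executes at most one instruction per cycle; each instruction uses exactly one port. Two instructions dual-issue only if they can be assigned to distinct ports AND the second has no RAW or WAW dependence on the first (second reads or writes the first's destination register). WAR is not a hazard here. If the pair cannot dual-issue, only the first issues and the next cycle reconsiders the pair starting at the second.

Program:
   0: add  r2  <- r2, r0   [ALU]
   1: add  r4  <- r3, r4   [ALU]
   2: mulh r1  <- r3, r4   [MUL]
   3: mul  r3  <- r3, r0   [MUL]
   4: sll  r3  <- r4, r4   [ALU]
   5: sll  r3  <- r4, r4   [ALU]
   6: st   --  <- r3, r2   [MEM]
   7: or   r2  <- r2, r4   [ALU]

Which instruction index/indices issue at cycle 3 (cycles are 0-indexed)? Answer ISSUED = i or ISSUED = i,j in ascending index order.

0. add+add @i0,i1  | pair
1. mulh @i2  | no-port MUL/MUL
2. mul @i3  | WAW r3
3. sll @i4  | WAW r3
4. sll @i5  | RAW r3
5. st+or @i6,i7  | pair

ISSUED = 4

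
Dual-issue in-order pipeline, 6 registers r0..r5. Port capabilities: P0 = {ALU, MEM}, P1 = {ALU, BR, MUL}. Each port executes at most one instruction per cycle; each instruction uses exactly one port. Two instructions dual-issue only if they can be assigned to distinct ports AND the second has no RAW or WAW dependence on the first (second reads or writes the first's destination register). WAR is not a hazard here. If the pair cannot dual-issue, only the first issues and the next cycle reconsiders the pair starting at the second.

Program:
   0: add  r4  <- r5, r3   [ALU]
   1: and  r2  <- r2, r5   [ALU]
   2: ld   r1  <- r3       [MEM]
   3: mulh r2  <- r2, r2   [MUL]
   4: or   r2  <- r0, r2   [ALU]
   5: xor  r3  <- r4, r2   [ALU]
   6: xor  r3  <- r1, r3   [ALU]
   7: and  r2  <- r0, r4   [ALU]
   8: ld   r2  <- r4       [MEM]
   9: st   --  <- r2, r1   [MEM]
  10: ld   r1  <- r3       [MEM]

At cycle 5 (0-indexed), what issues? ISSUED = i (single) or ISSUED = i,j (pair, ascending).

ISSUED = 8

0. add.ALU;and.ALU @i0&i1  | dual
1. ld.MEM;mulh.MUL @i2&i3  | dual
2. or.ALU @i4  | RAW r2
3. xor.ALU @i5  | RAW+WAW r3
4. xor.ALU;and.ALU @i6&i7  | dual
5. ld.MEM @i8  | no-port MEM/MEM
6. st.MEM @i9  | no-port MEM/MEM
7. ld.MEM @i10  | tail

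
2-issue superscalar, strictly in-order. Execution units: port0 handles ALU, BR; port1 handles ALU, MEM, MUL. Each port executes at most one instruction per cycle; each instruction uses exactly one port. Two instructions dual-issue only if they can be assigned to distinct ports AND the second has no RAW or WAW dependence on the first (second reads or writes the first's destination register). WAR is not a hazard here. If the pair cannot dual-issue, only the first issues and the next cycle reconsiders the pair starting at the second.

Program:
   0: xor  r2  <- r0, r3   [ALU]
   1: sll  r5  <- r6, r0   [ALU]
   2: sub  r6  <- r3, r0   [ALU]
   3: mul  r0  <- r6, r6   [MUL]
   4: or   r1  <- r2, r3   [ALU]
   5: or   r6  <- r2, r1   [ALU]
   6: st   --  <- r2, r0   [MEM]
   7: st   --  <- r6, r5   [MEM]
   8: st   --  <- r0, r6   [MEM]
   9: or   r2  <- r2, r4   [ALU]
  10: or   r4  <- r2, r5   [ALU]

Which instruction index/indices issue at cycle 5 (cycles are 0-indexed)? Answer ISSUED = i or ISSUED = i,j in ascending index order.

c0: i0/i1 xor.ALU sll.ALU  pair
c1: i2 sub.ALU  RAW r6
c2: i3/i4 mul.MUL or.ALU  pair
c3: i5/i6 or.ALU st.MEM  pair
c4: i7 st.MEM  no-port MEM/MEM
c5: i8/i9 st.MEM or.ALU  pair
c6: i10 or.ALU  tail

ISSUED = 8,9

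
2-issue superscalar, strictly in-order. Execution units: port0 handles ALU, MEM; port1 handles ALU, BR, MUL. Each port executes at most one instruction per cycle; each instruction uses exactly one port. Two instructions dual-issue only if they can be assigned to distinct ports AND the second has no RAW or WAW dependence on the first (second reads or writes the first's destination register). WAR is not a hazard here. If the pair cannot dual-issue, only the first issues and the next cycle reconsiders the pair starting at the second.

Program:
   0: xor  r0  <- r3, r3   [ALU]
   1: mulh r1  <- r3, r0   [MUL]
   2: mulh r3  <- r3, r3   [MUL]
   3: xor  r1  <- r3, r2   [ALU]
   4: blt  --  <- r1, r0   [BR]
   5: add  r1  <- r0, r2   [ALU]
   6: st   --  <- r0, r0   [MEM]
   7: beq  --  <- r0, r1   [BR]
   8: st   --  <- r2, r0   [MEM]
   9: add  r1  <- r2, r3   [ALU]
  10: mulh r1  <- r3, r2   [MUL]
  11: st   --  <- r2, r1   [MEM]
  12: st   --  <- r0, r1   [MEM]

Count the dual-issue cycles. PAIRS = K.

PAIRS = 3

c0: i0 xor  RAW r0
c1: i1 mulh  no-port MUL/MUL
c2: i2 mulh  RAW r3
c3: i3 xor  RAW r1
c4: i4/i5 blt/add  pair
c5: i6/i7 st/beq  pair
c6: i8/i9 st/add  pair
c7: i10 mulh  RAW r1
c8: i11 st  no-port MEM/MEM
c9: i12 st  tail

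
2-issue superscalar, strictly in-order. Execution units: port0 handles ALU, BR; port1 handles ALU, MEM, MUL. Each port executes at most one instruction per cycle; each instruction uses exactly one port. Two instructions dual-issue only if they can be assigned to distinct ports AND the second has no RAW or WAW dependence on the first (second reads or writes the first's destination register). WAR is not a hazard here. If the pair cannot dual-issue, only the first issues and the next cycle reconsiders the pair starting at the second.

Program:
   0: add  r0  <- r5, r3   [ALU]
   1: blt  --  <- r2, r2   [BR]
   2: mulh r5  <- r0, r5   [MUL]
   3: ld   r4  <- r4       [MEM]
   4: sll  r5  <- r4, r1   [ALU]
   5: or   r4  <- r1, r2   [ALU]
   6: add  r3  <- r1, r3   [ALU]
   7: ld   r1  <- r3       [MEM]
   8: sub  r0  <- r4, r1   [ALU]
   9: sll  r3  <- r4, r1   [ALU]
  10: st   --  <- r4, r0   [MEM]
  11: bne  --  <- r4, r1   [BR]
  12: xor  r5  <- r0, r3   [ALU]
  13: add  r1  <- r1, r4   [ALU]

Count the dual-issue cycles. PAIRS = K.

c0: i0&i1 add blt  dual
c1: i2 mulh  no-port MUL/MEM
c2: i3 ld  RAW r4
c3: i4&i5 sll or  dual
c4: i6 add  RAW r3
c5: i7 ld  RAW r1
c6: i8&i9 sub sll  dual
c7: i10&i11 st bne  dual
c8: i12&i13 xor add  dual

PAIRS = 5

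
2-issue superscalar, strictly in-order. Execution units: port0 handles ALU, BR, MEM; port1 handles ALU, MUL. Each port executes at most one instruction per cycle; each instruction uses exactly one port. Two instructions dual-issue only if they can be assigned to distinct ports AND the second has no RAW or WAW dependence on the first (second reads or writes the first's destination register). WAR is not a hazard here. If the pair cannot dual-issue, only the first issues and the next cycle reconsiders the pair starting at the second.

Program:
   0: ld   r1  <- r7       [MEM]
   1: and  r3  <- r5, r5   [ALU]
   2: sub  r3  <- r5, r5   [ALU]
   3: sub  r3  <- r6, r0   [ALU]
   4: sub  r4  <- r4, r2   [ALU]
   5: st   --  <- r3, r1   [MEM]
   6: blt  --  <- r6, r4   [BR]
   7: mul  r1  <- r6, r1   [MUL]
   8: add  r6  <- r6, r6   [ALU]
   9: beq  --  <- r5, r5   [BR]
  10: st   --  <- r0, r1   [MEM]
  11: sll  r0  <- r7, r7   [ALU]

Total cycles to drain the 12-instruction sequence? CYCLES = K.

CYCLES = 7

0. ld.MEM/and.ALU @i0/i1  | pair
1. sub.ALU @i2  | WAW r3
2. sub.ALU/sub.ALU @i3/i4  | pair
3. st.MEM @i5  | no-port MEM/BR
4. blt.BR/mul.MUL @i6/i7  | pair
5. add.ALU/beq.BR @i8/i9  | pair
6. st.MEM/sll.ALU @i10/i11  | pair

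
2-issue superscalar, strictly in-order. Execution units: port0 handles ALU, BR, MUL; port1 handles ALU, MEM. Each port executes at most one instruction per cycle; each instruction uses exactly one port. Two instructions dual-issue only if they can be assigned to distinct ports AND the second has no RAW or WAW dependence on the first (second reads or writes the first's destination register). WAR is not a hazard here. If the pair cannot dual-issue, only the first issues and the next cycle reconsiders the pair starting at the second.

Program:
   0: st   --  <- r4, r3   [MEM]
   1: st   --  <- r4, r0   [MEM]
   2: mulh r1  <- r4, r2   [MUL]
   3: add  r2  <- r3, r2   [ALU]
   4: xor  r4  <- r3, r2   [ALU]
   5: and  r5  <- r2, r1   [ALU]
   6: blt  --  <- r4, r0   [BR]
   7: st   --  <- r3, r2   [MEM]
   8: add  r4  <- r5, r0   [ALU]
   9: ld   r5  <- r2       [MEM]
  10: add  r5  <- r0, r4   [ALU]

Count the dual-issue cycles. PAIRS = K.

t=0 i0:st ; no-port MEM/MEM
t=1 i1/i2:st/mulh ; 2-wide
t=2 i3:add ; RAW r2
t=3 i4/i5:xor/and ; 2-wide
t=4 i6/i7:blt/st ; 2-wide
t=5 i8/i9:add/ld ; 2-wide
t=6 i10:add ; tail

PAIRS = 4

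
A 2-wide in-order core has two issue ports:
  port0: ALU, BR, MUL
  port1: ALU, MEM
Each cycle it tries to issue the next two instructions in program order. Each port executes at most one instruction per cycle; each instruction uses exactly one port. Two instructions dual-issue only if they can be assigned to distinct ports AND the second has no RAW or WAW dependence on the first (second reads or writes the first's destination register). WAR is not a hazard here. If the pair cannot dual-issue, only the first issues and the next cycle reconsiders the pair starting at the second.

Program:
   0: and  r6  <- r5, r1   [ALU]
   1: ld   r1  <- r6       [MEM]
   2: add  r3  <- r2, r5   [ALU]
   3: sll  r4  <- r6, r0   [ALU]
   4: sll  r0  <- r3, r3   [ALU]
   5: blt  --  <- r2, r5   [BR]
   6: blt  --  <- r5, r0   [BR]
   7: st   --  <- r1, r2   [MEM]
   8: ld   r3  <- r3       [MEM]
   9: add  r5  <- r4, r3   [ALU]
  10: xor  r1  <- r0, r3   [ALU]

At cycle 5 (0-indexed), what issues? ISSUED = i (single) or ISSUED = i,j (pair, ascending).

0. and.ALU @i0  | RAW r6
1. ld.MEM+add.ALU @i1+i2  | pair
2. sll.ALU+sll.ALU @i3+i4  | pair
3. blt.BR @i5  | no-port BR/BR
4. blt.BR+st.MEM @i6+i7  | pair
5. ld.MEM @i8  | RAW r3
6. add.ALU+xor.ALU @i9+i10  | pair

ISSUED = 8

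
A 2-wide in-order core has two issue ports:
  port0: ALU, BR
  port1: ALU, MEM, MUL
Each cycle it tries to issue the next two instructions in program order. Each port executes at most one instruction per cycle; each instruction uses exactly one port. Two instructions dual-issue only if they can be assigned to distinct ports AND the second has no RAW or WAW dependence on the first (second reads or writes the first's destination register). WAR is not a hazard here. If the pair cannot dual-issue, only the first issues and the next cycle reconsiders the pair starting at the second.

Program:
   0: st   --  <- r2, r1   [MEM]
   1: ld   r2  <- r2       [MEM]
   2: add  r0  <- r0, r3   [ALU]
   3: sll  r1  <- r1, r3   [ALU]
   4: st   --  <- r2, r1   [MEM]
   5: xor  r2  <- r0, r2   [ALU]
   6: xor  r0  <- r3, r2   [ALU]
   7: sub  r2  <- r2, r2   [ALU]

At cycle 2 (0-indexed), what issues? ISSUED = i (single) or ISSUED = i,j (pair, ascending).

ISSUED = 3

0. st.MEM @i0  | no-port MEM/MEM
1. ld.MEM+add.ALU @i1+i2  | 2-wide
2. sll.ALU @i3  | RAW r1
3. st.MEM+xor.ALU @i4+i5  | 2-wide
4. xor.ALU+sub.ALU @i6+i7  | 2-wide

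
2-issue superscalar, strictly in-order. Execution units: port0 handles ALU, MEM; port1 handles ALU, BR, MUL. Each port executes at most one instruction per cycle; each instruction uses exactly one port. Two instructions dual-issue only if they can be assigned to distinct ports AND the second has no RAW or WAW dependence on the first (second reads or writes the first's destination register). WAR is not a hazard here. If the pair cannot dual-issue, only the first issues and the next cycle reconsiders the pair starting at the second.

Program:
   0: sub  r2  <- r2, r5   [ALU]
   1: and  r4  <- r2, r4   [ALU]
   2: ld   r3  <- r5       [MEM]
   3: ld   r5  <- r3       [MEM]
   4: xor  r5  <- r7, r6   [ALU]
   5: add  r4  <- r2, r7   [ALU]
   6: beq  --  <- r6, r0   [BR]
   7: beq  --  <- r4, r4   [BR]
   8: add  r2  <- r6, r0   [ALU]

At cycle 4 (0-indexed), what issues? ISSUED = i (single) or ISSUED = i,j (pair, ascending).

ISSUED = 6

[0] i0  sub.ALU  -- RAW r2
[1] i1&i2  and.ALU ld.MEM  -- 2-wide
[2] i3  ld.MEM  -- WAW r5
[3] i4&i5  xor.ALU add.ALU  -- 2-wide
[4] i6  beq.BR  -- no-port BR/BR
[5] i7&i8  beq.BR add.ALU  -- 2-wide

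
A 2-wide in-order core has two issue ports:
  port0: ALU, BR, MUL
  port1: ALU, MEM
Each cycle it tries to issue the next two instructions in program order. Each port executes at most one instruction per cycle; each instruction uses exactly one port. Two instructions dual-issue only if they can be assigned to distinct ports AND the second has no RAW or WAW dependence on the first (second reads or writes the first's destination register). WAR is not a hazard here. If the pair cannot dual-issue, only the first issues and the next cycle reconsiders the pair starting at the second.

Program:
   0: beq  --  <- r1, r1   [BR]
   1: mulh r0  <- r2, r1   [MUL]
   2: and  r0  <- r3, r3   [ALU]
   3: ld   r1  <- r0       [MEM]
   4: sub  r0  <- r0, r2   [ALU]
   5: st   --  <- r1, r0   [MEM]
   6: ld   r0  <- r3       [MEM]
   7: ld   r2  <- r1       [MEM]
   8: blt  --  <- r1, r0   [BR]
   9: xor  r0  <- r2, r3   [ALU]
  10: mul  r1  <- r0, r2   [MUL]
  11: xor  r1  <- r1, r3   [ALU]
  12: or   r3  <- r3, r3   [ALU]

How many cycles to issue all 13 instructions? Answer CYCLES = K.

  cy0 -> i0 (beq.BR) no-port BR/MUL
  cy1 -> i1 (mulh.MUL) WAW r0
  cy2 -> i2 (and.ALU) RAW r0
  cy3 -> i3/i4 (ld.MEM;sub.ALU) 2-wide
  cy4 -> i5 (st.MEM) no-port MEM/MEM
  cy5 -> i6 (ld.MEM) no-port MEM/MEM
  cy6 -> i7/i8 (ld.MEM;blt.BR) 2-wide
  cy7 -> i9 (xor.ALU) RAW r0
  cy8 -> i10 (mul.MUL) RAW+WAW r1
  cy9 -> i11/i12 (xor.ALU;or.ALU) 2-wide

CYCLES = 10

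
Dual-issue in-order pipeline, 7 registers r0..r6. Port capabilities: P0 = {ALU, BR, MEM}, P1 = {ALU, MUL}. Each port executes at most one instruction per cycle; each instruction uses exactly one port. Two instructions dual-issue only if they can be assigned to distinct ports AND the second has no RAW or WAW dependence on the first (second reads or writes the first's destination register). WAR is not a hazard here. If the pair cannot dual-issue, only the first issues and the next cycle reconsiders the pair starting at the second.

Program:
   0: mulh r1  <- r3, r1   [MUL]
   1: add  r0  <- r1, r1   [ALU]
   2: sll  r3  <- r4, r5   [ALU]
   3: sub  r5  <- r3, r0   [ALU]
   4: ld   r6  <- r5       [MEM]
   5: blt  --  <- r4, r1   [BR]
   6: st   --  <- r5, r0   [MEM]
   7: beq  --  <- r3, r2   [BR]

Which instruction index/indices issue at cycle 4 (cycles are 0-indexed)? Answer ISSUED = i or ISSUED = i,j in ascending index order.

  cy0 -> i0 (mulh) RAW r1
  cy1 -> i1&i2 (add;sll) pair
  cy2 -> i3 (sub) RAW r5
  cy3 -> i4 (ld) no-port MEM/BR
  cy4 -> i5 (blt) no-port BR/MEM
  cy5 -> i6 (st) no-port MEM/BR
  cy6 -> i7 (beq) tail

ISSUED = 5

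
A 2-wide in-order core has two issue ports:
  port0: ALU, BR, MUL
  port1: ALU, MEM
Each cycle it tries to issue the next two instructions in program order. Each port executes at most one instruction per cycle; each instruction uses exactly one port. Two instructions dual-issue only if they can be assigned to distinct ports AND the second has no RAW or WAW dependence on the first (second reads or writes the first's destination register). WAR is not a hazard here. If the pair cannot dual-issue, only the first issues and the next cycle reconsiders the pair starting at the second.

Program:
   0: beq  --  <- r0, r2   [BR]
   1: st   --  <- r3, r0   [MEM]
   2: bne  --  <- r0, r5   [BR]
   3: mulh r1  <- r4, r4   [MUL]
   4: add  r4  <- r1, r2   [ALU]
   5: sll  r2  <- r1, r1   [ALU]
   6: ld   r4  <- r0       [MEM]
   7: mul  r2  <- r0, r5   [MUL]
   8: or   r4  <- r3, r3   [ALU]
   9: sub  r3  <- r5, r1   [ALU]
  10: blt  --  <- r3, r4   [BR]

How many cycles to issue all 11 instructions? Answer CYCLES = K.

CYCLES = 7

0. beq.BR st.MEM @i0+i1  | 2-wide
1. bne.BR @i2  | no-port BR/MUL
2. mulh.MUL @i3  | RAW r1
3. add.ALU sll.ALU @i4+i5  | 2-wide
4. ld.MEM mul.MUL @i6+i7  | 2-wide
5. or.ALU sub.ALU @i8+i9  | 2-wide
6. blt.BR @i10  | tail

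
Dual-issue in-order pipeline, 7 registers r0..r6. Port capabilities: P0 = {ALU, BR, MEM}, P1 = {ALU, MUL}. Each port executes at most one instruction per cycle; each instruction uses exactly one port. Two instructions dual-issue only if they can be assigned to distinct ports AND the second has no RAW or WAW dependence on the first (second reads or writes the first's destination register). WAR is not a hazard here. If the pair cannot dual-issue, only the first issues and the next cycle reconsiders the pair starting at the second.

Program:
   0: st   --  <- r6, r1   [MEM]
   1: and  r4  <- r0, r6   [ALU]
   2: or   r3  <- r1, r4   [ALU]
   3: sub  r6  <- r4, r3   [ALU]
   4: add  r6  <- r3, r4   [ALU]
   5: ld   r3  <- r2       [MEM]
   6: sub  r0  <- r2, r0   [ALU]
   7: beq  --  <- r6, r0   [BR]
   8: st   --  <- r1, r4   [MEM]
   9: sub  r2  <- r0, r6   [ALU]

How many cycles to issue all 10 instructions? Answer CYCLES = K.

c0: i0+i1 st and  2-wide
c1: i2 or  RAW r3
c2: i3 sub  WAW r6
c3: i4+i5 add ld  2-wide
c4: i6 sub  RAW r0
c5: i7 beq  no-port BR/MEM
c6: i8+i9 st sub  2-wide

CYCLES = 7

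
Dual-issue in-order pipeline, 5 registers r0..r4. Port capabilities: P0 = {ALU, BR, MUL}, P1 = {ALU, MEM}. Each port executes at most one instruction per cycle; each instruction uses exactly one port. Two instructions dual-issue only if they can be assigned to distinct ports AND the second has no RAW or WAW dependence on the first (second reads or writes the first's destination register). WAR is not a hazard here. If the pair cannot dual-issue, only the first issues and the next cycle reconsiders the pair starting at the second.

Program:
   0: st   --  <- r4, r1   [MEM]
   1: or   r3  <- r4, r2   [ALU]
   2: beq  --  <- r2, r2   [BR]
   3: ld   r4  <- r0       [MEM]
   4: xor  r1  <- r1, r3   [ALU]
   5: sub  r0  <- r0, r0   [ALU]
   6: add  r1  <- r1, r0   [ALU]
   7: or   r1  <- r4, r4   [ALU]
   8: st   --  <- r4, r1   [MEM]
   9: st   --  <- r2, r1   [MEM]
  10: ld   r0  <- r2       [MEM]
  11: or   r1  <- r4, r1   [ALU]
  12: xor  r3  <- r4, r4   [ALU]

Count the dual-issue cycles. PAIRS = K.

PAIRS = 4

#0 head=0: st.MEM+or.ALU i0,i1 2-wide
#1 head=2: beq.BR+ld.MEM i2,i3 2-wide
#2 head=4: xor.ALU+sub.ALU i4,i5 2-wide
#3 head=6: add.ALU i6 WAW r1
#4 head=7: or.ALU i7 RAW r1
#5 head=8: st.MEM i8 no-port MEM/MEM
#6 head=9: st.MEM i9 no-port MEM/MEM
#7 head=10: ld.MEM+or.ALU i10,i11 2-wide
#8 head=12: xor.ALU i12 tail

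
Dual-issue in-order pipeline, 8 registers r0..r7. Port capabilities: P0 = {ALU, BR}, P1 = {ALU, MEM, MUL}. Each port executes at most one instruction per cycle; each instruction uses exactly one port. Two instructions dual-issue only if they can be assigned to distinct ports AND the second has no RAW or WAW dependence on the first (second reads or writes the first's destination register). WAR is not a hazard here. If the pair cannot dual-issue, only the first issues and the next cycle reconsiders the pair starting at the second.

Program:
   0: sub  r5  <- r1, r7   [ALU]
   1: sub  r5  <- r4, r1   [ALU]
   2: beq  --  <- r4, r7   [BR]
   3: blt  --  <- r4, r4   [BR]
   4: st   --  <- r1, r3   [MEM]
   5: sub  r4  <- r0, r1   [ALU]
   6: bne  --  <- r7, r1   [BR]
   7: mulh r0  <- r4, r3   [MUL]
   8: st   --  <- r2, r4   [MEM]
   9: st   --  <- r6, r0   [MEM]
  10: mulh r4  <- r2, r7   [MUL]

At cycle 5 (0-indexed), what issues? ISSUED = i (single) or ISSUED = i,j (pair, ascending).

ISSUED = 8

t=0 i0:sub ; WAW r5
t=1 i1&i2:sub beq ; pair
t=2 i3&i4:blt st ; pair
t=3 i5&i6:sub bne ; pair
t=4 i7:mulh ; no-port MUL/MEM
t=5 i8:st ; no-port MEM/MEM
t=6 i9:st ; no-port MEM/MUL
t=7 i10:mulh ; tail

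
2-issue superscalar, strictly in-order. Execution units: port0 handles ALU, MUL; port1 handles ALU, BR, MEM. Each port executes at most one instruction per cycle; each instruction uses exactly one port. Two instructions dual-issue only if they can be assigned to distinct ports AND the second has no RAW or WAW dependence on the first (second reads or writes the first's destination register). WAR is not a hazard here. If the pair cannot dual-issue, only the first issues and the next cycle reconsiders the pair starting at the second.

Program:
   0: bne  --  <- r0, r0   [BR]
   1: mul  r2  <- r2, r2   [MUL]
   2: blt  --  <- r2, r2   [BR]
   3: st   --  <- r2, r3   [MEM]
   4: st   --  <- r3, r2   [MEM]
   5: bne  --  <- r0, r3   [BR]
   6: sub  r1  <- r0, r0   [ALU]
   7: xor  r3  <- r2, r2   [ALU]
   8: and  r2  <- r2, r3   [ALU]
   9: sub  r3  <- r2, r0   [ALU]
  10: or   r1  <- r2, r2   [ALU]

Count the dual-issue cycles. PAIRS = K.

PAIRS = 3

#0 head=0: bne.BR mul.MUL i0&i1 2-wide
#1 head=2: blt.BR i2 no-port BR/MEM
#2 head=3: st.MEM i3 no-port MEM/MEM
#3 head=4: st.MEM i4 no-port MEM/BR
#4 head=5: bne.BR sub.ALU i5&i6 2-wide
#5 head=7: xor.ALU i7 RAW r3
#6 head=8: and.ALU i8 RAW r2
#7 head=9: sub.ALU or.ALU i9&i10 2-wide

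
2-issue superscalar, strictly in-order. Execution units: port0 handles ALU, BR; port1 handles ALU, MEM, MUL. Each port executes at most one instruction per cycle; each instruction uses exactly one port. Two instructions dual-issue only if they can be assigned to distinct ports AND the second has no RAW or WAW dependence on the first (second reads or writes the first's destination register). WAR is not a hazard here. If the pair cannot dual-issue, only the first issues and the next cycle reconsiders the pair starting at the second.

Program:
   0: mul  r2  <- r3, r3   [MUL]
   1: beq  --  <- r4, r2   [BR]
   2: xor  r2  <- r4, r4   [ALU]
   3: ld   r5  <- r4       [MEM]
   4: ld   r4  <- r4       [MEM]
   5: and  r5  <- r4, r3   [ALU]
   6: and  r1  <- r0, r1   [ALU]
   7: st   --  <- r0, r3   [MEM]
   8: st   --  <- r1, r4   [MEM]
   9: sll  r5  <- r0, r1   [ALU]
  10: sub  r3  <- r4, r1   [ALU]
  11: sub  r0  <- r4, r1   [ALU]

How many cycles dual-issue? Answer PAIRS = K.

#0 head=0: mul.MUL i0 RAW r2
#1 head=1: beq.BR xor.ALU i1+i2 dual
#2 head=3: ld.MEM i3 no-port MEM/MEM
#3 head=4: ld.MEM i4 RAW r4
#4 head=5: and.ALU and.ALU i5+i6 dual
#5 head=7: st.MEM i7 no-port MEM/MEM
#6 head=8: st.MEM sll.ALU i8+i9 dual
#7 head=10: sub.ALU sub.ALU i10+i11 dual

PAIRS = 4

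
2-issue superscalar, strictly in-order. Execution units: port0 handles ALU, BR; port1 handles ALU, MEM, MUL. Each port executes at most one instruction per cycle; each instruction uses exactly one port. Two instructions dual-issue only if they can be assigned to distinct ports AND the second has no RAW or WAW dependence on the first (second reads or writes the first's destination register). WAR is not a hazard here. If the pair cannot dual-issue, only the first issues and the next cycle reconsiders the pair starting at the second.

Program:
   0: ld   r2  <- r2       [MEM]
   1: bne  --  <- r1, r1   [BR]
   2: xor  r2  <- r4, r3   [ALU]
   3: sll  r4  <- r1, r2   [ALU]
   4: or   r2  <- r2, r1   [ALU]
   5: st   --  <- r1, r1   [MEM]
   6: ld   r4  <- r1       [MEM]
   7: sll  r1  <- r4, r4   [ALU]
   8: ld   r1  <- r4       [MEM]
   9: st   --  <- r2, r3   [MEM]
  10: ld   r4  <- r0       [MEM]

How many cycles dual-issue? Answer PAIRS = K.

PAIRS = 2

#0 head=0: ld+bne i0,i1 dual
#1 head=2: xor i2 RAW r2
#2 head=3: sll+or i3,i4 dual
#3 head=5: st i5 no-port MEM/MEM
#4 head=6: ld i6 RAW r4
#5 head=7: sll i7 WAW r1
#6 head=8: ld i8 no-port MEM/MEM
#7 head=9: st i9 no-port MEM/MEM
#8 head=10: ld i10 tail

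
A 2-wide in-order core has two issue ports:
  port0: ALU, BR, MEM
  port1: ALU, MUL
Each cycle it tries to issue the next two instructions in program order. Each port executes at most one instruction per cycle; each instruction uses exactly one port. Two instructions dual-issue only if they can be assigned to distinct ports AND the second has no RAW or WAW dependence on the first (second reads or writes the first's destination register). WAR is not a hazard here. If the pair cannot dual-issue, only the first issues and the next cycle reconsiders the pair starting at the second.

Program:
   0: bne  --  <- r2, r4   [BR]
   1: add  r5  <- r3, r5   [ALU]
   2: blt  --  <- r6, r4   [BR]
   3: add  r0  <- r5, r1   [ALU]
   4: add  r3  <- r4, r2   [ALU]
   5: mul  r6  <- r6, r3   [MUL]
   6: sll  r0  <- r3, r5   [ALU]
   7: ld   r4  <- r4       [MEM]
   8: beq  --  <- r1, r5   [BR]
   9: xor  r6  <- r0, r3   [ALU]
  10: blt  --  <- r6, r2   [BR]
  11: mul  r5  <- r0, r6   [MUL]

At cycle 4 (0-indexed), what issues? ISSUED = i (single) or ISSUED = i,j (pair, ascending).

  cy0 -> i0/i1 (bne+add) pair
  cy1 -> i2/i3 (blt+add) pair
  cy2 -> i4 (add) RAW r3
  cy3 -> i5/i6 (mul+sll) pair
  cy4 -> i7 (ld) no-port MEM/BR
  cy5 -> i8/i9 (beq+xor) pair
  cy6 -> i10/i11 (blt+mul) pair

ISSUED = 7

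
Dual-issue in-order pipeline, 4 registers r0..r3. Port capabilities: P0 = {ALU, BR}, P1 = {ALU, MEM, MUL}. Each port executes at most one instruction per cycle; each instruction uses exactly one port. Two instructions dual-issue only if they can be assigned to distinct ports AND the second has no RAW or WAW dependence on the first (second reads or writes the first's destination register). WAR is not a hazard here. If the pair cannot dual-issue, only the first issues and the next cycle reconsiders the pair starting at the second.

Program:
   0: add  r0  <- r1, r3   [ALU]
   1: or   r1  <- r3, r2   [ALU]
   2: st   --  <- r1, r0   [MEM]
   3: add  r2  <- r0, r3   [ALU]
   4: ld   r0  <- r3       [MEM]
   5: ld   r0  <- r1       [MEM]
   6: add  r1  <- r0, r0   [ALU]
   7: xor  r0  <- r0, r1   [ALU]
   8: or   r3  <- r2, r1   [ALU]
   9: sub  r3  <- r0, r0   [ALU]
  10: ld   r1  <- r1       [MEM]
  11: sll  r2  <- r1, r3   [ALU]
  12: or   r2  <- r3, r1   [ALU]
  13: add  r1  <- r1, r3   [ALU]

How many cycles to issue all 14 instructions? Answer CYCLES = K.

CYCLES = 9

#0 head=0: add+or i0&i1 2-wide
#1 head=2: st+add i2&i3 2-wide
#2 head=4: ld i4 no-port MEM/MEM
#3 head=5: ld i5 RAW r0
#4 head=6: add i6 RAW r1
#5 head=7: xor+or i7&i8 2-wide
#6 head=9: sub+ld i9&i10 2-wide
#7 head=11: sll i11 WAW r2
#8 head=12: or+add i12&i13 2-wide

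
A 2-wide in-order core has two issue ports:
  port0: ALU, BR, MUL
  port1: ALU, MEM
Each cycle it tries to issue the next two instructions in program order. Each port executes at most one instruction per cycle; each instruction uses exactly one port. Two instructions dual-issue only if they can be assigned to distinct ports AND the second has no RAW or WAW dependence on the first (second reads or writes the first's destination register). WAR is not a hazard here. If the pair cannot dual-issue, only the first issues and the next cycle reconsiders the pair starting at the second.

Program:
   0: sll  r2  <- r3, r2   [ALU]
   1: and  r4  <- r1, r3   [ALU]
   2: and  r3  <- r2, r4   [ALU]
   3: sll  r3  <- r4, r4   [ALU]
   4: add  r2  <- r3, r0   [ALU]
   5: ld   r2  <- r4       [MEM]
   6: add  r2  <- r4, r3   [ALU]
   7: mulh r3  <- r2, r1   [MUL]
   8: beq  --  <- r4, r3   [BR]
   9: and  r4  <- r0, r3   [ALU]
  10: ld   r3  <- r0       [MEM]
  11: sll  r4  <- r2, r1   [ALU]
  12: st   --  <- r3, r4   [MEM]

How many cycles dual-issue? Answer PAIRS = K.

[0] i0&i1  sll.ALU+and.ALU  -- pair
[1] i2  and.ALU  -- WAW r3
[2] i3  sll.ALU  -- RAW r3
[3] i4  add.ALU  -- WAW r2
[4] i5  ld.MEM  -- WAW r2
[5] i6  add.ALU  -- RAW r2
[6] i7  mulh.MUL  -- no-port MUL/BR
[7] i8&i9  beq.BR+and.ALU  -- pair
[8] i10&i11  ld.MEM+sll.ALU  -- pair
[9] i12  st.MEM  -- tail

PAIRS = 3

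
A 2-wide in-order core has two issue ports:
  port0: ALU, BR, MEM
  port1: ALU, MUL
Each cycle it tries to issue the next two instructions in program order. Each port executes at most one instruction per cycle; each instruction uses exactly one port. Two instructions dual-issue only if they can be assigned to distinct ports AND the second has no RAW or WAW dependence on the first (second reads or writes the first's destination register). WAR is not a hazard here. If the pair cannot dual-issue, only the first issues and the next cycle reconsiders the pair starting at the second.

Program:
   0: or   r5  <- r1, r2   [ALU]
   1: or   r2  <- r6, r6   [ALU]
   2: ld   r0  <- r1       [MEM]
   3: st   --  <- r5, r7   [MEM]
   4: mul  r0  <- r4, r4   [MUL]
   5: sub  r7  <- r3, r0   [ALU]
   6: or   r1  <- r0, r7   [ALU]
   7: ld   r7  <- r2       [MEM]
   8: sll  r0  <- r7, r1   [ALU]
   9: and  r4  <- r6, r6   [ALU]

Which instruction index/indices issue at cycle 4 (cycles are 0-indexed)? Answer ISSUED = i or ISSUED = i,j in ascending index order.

0. or.ALU+or.ALU @i0/i1  | dual
1. ld.MEM @i2  | no-port MEM/MEM
2. st.MEM+mul.MUL @i3/i4  | dual
3. sub.ALU @i5  | RAW r7
4. or.ALU+ld.MEM @i6/i7  | dual
5. sll.ALU+and.ALU @i8/i9  | dual

ISSUED = 6,7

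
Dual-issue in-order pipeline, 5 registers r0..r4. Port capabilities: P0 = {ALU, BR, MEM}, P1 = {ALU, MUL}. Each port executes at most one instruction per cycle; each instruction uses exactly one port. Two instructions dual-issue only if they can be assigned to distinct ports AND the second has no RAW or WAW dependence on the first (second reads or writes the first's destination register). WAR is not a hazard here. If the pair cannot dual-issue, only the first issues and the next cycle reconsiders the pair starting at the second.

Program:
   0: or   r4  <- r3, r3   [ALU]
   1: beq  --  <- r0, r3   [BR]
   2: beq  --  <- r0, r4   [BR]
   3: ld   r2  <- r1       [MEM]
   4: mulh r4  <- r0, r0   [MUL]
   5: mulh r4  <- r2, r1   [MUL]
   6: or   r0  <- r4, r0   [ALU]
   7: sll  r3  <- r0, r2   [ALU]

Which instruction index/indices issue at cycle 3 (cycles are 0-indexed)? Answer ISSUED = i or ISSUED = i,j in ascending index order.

ISSUED = 5

#0 head=0: or/beq i0/i1 2-wide
#1 head=2: beq i2 no-port BR/MEM
#2 head=3: ld/mulh i3/i4 2-wide
#3 head=5: mulh i5 RAW r4
#4 head=6: or i6 RAW r0
#5 head=7: sll i7 tail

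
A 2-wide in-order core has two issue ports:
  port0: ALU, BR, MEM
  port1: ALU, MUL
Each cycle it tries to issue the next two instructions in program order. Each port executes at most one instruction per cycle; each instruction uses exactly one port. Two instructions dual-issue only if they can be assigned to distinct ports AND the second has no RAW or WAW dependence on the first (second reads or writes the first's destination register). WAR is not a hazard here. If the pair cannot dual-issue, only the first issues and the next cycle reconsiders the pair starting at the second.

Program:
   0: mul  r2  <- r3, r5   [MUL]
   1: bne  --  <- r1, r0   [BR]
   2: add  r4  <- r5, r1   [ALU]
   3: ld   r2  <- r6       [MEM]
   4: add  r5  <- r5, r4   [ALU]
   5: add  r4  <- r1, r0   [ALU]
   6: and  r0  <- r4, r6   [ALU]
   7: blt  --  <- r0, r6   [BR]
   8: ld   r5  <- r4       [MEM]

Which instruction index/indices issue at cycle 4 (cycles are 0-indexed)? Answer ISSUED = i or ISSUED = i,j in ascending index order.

c0: i0+i1 mul.MUL/bne.BR  2-wide
c1: i2+i3 add.ALU/ld.MEM  2-wide
c2: i4+i5 add.ALU/add.ALU  2-wide
c3: i6 and.ALU  RAW r0
c4: i7 blt.BR  no-port BR/MEM
c5: i8 ld.MEM  tail

ISSUED = 7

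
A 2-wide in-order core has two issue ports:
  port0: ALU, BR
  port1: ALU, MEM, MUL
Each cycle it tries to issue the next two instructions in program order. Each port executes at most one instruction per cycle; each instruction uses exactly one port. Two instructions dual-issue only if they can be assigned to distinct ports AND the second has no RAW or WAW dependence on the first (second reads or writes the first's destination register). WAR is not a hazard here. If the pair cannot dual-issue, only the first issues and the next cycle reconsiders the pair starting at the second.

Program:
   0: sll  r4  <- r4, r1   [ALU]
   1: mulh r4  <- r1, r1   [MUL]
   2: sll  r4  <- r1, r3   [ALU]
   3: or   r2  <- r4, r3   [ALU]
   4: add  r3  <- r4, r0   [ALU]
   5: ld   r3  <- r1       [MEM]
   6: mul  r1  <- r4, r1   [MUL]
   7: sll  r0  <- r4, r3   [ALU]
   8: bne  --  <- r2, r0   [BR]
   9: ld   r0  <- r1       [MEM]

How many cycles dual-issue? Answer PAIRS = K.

PAIRS = 3

#0 head=0: sll i0 WAW r4
#1 head=1: mulh i1 WAW r4
#2 head=2: sll i2 RAW r4
#3 head=3: or+add i3,i4 2-wide
#4 head=5: ld i5 no-port MEM/MUL
#5 head=6: mul+sll i6,i7 2-wide
#6 head=8: bne+ld i8,i9 2-wide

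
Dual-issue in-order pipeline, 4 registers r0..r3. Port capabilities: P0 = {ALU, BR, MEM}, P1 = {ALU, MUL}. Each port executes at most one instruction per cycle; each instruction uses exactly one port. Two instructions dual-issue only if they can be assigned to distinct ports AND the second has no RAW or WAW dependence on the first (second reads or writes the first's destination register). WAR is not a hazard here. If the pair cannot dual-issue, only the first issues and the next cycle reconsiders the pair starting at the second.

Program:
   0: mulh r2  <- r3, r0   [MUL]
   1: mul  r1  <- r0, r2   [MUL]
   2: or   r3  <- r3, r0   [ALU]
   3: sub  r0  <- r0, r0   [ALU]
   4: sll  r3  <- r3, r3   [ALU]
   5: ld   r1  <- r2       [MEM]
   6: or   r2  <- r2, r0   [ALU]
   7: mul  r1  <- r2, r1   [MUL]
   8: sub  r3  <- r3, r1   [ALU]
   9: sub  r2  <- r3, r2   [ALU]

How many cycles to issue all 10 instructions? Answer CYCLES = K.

0. mulh @i0  | no-port MUL/MUL
1. mul/or @i1&i2  | pair
2. sub/sll @i3&i4  | pair
3. ld/or @i5&i6  | pair
4. mul @i7  | RAW r1
5. sub @i8  | RAW r3
6. sub @i9  | tail

CYCLES = 7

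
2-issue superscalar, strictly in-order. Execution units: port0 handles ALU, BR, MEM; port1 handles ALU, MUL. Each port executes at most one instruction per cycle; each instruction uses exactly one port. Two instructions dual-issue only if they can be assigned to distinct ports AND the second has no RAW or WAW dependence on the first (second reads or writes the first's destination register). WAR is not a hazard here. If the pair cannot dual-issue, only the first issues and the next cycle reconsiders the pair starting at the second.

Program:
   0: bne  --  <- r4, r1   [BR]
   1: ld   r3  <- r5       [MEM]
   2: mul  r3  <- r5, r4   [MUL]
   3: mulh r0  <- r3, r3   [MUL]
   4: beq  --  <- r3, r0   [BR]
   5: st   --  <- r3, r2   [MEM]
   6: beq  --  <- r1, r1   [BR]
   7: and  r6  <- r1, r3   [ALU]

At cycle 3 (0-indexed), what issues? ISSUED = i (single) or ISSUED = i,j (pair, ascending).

ISSUED = 3

c0: i0 bne  no-port BR/MEM
c1: i1 ld  WAW r3
c2: i2 mul  no-port MUL/MUL
c3: i3 mulh  RAW r0
c4: i4 beq  no-port BR/MEM
c5: i5 st  no-port MEM/BR
c6: i6&i7 beq and  2-wide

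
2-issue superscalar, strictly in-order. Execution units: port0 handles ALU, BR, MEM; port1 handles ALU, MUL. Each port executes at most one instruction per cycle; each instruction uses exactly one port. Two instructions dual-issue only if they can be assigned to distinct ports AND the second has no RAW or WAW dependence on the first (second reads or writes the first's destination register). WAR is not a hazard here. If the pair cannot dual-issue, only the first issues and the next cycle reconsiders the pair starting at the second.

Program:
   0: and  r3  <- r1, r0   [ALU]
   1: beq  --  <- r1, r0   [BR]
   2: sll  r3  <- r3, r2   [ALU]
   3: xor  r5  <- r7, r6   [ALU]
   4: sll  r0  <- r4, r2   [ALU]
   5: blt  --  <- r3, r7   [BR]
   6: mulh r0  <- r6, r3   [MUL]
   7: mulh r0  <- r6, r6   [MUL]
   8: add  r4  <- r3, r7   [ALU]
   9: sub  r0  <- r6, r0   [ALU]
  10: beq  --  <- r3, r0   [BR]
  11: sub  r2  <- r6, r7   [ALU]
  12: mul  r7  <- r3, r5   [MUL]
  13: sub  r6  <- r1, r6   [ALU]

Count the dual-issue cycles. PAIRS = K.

c0: i0+i1 and/beq  pair
c1: i2+i3 sll/xor  pair
c2: i4+i5 sll/blt  pair
c3: i6 mulh  no-port MUL/MUL
c4: i7+i8 mulh/add  pair
c5: i9 sub  RAW r0
c6: i10+i11 beq/sub  pair
c7: i12+i13 mul/sub  pair

PAIRS = 6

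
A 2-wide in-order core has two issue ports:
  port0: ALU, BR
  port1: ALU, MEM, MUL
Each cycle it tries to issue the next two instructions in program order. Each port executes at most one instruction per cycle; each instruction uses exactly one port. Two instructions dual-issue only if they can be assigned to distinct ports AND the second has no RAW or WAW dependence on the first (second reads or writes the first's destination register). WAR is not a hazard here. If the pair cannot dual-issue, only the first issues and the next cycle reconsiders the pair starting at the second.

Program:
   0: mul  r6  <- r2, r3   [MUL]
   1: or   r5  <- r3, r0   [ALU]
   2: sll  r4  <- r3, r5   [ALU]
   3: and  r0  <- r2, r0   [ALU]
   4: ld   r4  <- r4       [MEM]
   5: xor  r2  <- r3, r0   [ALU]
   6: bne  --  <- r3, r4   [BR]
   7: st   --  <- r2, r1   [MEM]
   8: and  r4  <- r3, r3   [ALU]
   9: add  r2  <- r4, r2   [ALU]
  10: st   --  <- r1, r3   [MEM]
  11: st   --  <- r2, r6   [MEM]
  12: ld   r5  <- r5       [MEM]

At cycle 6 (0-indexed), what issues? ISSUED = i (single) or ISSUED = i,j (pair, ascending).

ISSUED = 11

0. mul.MUL+or.ALU @i0,i1  | dual
1. sll.ALU+and.ALU @i2,i3  | dual
2. ld.MEM+xor.ALU @i4,i5  | dual
3. bne.BR+st.MEM @i6,i7  | dual
4. and.ALU @i8  | RAW r4
5. add.ALU+st.MEM @i9,i10  | dual
6. st.MEM @i11  | no-port MEM/MEM
7. ld.MEM @i12  | tail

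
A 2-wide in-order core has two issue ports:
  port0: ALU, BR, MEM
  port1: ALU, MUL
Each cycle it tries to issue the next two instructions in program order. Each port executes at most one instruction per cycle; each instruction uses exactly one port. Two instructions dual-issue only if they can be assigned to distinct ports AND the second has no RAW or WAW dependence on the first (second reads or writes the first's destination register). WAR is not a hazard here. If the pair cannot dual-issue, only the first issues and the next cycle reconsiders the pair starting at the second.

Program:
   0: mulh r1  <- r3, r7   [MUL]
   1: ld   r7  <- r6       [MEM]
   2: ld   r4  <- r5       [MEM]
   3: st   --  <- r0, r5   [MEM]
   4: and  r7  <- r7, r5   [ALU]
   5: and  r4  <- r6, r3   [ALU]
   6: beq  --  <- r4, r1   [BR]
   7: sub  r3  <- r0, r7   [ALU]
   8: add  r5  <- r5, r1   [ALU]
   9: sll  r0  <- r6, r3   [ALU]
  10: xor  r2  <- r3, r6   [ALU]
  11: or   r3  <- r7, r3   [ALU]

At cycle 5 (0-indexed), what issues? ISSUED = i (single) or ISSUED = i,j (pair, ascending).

ISSUED = 8,9

#0 head=0: mulh.MUL ld.MEM i0&i1 pair
#1 head=2: ld.MEM i2 no-port MEM/MEM
#2 head=3: st.MEM and.ALU i3&i4 pair
#3 head=5: and.ALU i5 RAW r4
#4 head=6: beq.BR sub.ALU i6&i7 pair
#5 head=8: add.ALU sll.ALU i8&i9 pair
#6 head=10: xor.ALU or.ALU i10&i11 pair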